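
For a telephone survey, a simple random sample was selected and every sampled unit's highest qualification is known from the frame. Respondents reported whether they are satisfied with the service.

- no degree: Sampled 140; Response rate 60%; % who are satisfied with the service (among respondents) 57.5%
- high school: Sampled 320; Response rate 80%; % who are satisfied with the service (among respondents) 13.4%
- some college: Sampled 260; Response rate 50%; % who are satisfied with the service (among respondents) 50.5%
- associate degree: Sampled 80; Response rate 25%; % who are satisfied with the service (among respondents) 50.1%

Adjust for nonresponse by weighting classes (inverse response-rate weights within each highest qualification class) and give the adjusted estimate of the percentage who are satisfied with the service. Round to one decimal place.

Inverse-response-rate weighting restores each class to its sampled count, so class totals weight by n_sampled:
  no degree: 140 × 57.5 = 8050
  high school: 320 × 13.4 = 4288
  some college: 260 × 50.5 = 13,130
  associate degree: 80 × 50.1 = 4008
Adjusted estimate = 29,476 / 800 = 36.845 → 36.8%.

36.8%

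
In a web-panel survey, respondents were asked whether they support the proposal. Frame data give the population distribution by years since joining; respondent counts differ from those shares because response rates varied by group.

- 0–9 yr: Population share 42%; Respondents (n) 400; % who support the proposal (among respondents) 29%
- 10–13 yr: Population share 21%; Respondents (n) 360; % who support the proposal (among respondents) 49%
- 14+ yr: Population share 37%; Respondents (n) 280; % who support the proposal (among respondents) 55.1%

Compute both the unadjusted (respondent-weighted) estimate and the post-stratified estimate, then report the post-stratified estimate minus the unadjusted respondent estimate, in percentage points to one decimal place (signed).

-0.1 percentage points

Naive respondent-only estimate (weights = respondent counts):
  (400/1040)×29 + (360/1040)×49 + (280/1040)×55.1 = 42.95%
Reweighting by population years since joining shares:
  0.42×29 + 0.21×49 + 0.37×55.1 = 42.857%
Difference = 42.857 − 42.95 = -0.093 pp.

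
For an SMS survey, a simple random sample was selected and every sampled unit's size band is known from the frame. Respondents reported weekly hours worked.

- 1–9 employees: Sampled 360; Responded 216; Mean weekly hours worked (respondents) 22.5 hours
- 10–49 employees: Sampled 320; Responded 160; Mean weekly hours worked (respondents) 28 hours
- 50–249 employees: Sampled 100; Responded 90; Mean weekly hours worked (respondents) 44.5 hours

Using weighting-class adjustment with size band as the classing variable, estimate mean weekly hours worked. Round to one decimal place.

Class response rates: 1–9 employees 216/360 = 60%, 10–49 employees 160/320 = 50%, 50–249 employees 90/100 = 90%.
Inverse-response-rate weighting restores each class to its sampled count, so class totals weight by n_sampled:
  1–9 employees: 360 × 22.5 = 8100
  10–49 employees: 320 × 28 = 8960
  50–249 employees: 100 × 44.5 = 4450
Adjusted estimate = 21,510 / 780 = 27.5769 → 27.6.

27.6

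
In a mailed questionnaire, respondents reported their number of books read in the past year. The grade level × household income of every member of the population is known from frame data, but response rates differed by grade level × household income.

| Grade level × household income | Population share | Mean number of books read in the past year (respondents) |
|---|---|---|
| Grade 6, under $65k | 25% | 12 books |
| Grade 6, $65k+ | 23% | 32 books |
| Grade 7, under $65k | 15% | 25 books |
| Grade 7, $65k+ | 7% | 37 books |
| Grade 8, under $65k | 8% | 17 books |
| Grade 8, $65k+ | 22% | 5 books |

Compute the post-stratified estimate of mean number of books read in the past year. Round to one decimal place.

Weight each group's respondent value by its population share:
  Grade 6, under $65k: 0.25 × 12 = 3
  Grade 6, $65k+: 0.23 × 32 = 7.36
  Grade 7, under $65k: 0.15 × 25 = 3.75
  Grade 7, $65k+: 0.07 × 37 = 2.59
  Grade 8, under $65k: 0.08 × 17 = 1.36
  Grade 8, $65k+: 0.22 × 5 = 1.1
Post-stratified estimate = 19.16 → 19.2.

19.2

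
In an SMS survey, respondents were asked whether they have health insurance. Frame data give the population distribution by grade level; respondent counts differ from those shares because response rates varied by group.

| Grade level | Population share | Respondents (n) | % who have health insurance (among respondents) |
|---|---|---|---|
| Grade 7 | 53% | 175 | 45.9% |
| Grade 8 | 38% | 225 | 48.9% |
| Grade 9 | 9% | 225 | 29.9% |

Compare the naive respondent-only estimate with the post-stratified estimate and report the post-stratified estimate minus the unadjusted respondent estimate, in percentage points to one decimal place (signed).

Without adjustment, the pooled respondent share is:
  (175/625)×45.9 + (225/625)×48.9 + (225/625)×29.9 = 41.22%
Post-stratifying to population shares instead:
  0.53×45.9 + 0.38×48.9 + 0.09×29.9 = 45.6%
Difference = 45.6 − 41.22 = 4.38 pp.

+4.4 percentage points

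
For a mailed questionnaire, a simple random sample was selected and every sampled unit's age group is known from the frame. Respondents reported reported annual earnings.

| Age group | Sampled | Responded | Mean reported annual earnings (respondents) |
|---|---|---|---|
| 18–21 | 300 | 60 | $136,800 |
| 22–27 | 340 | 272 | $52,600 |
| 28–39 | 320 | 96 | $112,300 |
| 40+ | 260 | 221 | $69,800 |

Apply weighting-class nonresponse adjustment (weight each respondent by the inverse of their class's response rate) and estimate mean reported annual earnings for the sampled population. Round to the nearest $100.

Response rates by class: 18–21 60/300 = 20%, 22–27 272/340 = 80%, 28–39 96/320 = 30%, 40+ 221/260 = 85%.
Weighting each respondent by the inverse class response rate inflates each class back to its sampled size, so the class weight is n_sampled:
  18–21: 300 × 136,800 = 41,040,000
  22–27: 340 × 52,600 = 17,884,000
  28–39: 320 × 112,300 = 35,936,000
  40+: 260 × 69,800 = 18,148,000
Adjusted estimate = 113,008,000 / 1,220 = 92629.5 → $92,600.

$92,600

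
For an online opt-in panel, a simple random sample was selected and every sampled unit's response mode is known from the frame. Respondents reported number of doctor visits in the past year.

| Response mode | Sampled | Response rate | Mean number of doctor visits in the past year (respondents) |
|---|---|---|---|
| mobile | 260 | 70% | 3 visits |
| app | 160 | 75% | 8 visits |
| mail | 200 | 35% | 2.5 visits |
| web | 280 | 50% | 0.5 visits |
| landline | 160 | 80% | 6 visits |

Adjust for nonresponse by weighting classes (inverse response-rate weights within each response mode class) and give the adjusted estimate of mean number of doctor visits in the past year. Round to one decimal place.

With weight = n_sampled/n_responded per class, the weighted class total is n_sampled:
  mobile: 260 × 3 = 780
  app: 160 × 8 = 1280
  mail: 200 × 2.5 = 500
  web: 280 × 0.5 = 140
  landline: 160 × 6 = 960
Adjusted estimate = 3660 / 1,060 = 3.45283 → 3.5.

3.5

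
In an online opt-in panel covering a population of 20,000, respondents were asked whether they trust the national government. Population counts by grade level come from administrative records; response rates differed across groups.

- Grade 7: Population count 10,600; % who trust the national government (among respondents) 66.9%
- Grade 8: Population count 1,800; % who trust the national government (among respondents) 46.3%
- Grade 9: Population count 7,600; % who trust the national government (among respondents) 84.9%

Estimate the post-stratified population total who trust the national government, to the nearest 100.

Estimated count per cell = population count × respondent percentage:
  Grade 7: 10,600 × 66.9% = 7091.4
  Grade 8: 1,800 × 46.3% = 833.4
  Grade 9: 7,600 × 84.9% = 6452.4
Estimated total = 14377.2 → 14,400.

14,400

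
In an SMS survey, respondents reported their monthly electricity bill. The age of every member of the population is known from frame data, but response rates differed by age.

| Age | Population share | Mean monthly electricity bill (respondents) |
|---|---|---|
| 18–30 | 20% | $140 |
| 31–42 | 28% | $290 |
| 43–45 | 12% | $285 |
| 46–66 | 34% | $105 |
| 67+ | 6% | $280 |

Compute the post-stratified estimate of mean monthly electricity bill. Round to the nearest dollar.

$196

Weight each group's respondent value by its population share:
  18–30: 0.2 × 140 = 28
  31–42: 0.28 × 290 = 81.2
  43–45: 0.12 × 285 = 34.2
  46–66: 0.34 × 105 = 35.7
  67+: 0.06 × 280 = 16.8
Post-stratified estimate = 195.9 → $196.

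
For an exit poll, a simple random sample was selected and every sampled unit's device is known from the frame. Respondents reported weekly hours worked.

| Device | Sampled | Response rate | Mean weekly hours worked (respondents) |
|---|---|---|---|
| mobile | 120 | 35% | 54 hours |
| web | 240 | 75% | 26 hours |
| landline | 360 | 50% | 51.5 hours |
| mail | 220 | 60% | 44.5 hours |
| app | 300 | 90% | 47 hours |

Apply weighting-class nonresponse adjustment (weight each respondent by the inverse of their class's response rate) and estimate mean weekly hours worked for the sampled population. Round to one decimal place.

Inverse-response-rate weighting restores each class to its sampled count, so class totals weight by n_sampled:
  mobile: 120 × 54 = 6480
  web: 240 × 26 = 6240
  landline: 360 × 51.5 = 18,540
  mail: 220 × 44.5 = 9790
  app: 300 × 47 = 14,100
Adjusted estimate = 55,150 / 1,240 = 44.4758 → 44.5.

44.5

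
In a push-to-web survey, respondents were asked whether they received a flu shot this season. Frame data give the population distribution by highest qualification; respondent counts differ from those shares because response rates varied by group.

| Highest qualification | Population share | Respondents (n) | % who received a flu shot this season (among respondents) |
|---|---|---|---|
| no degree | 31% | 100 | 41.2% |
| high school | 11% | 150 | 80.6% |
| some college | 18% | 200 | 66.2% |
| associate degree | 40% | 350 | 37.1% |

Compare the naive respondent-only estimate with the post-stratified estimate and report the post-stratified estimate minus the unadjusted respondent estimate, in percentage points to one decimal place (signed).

Without adjustment, the pooled respondent share is:
  (100/800)×41.2 + (150/800)×80.6 + (200/800)×66.2 + (350/800)×37.1 = 53.0438%
Reweighting by population highest qualification shares:
  0.31×41.2 + 0.11×80.6 + 0.18×66.2 + 0.4×37.1 = 48.394%
Difference = 48.394 − 53.0438 = -4.6497 pp.

-4.6 percentage points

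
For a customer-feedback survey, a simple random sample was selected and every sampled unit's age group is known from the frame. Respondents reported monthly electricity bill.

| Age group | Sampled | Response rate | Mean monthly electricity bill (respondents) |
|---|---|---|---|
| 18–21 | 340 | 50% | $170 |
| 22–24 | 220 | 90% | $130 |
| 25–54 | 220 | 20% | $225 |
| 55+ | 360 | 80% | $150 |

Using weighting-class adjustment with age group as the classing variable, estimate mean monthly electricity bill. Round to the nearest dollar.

$167

Weighting each respondent by the inverse class response rate inflates each class back to its sampled size, so the class weight is n_sampled:
  18–21: 340 × 170 = 57,800
  22–24: 220 × 130 = 28,600
  25–54: 220 × 225 = 49,500
  55+: 360 × 150 = 54,000
Adjusted estimate = 189,900 / 1,140 = 166.579 → $167.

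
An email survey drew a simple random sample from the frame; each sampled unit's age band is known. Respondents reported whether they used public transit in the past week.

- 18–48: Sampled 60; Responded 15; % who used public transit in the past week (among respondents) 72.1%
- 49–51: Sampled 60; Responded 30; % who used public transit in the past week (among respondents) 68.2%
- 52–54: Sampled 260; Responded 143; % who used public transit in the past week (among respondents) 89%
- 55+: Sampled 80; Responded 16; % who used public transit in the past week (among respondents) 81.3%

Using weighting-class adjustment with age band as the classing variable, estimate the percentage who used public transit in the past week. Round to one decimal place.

Class response rates: 18–48 15/60 = 25%, 49–51 30/60 = 50%, 52–54 143/260 = 55%, 55+ 16/80 = 20%.
Each respondent's weight = sampled/responded in their class; summing within a class gives n_sampled, so:
  18–48: 60 × 72.1 = 4326
  49–51: 60 × 68.2 = 4092
  52–54: 260 × 89 = 23,140
  55+: 80 × 81.3 = 6504
Adjusted estimate = 38,062 / 460 = 82.7435 → 82.7%.

82.7%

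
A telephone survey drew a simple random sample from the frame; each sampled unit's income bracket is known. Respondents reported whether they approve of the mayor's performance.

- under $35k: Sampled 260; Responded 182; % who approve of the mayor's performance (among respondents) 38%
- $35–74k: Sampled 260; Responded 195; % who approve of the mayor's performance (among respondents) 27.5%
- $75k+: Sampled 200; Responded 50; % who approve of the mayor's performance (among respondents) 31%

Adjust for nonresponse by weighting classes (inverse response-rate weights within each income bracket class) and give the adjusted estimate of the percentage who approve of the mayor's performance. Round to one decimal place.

Response rates by class: under $35k 182/260 = 70%, $35–74k 195/260 = 75%, $75k+ 50/200 = 25%.
Each respondent's weight = sampled/responded in their class; summing within a class gives n_sampled, so:
  under $35k: 260 × 38 = 9880
  $35–74k: 260 × 27.5 = 7150
  $75k+: 200 × 31 = 6200
Adjusted estimate = 23,230 / 720 = 32.2639 → 32.3%.

32.3%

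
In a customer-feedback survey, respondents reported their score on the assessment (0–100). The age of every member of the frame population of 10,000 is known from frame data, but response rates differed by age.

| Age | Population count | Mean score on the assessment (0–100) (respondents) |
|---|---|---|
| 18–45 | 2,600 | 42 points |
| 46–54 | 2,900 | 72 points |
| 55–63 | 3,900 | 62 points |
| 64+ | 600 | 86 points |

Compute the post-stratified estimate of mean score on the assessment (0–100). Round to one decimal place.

61.1

Each cell contributes population-share × respondent value:
  18–45: (2,600/10,000) × 42 = 10.92
  46–54: (2,900/10,000) × 72 = 20.88
  55–63: (3,900/10,000) × 62 = 24.18
  64+: (600/10,000) × 86 = 5.16
Post-stratified estimate = 61.14 → 61.1.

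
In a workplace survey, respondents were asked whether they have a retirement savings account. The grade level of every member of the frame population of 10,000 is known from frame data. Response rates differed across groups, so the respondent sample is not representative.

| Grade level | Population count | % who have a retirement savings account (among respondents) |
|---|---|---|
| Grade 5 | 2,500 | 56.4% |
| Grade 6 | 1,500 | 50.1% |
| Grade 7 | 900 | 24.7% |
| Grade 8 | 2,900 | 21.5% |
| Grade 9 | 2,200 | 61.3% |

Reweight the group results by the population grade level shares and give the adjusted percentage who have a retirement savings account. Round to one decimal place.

Weight each group's respondent value by its population share:
  Grade 5: (2,500/10,000) × 56.4 = 14.1
  Grade 6: (1,500/10,000) × 50.1 = 7.515
  Grade 7: (900/10,000) × 24.7 = 2.223
  Grade 8: (2,900/10,000) × 21.5 = 6.235
  Grade 9: (2,200/10,000) × 61.3 = 13.486
Post-stratified estimate = 43.559 → 43.6%.

43.6%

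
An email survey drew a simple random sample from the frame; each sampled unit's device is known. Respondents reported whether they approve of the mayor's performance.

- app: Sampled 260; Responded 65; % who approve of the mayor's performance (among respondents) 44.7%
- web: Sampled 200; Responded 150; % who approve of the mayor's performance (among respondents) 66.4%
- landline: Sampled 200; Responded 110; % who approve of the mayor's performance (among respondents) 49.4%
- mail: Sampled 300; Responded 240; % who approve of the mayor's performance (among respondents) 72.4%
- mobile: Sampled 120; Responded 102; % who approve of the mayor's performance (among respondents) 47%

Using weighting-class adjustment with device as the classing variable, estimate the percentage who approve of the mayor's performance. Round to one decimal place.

Class response rates: app 65/260 = 25%, web 150/200 = 75%, landline 110/200 = 55%, mail 240/300 = 80%, mobile 102/120 = 85%.
Inverse-response-rate weighting restores each class to its sampled count, so class totals weight by n_sampled:
  app: 260 × 44.7 = 11,622
  web: 200 × 66.4 = 13280
  landline: 200 × 49.4 = 9880
  mail: 300 × 72.4 = 21,720
  mobile: 120 × 47 = 5640
Adjusted estimate = 62,142 / 1,080 = 57.5389 → 57.5%.

57.5%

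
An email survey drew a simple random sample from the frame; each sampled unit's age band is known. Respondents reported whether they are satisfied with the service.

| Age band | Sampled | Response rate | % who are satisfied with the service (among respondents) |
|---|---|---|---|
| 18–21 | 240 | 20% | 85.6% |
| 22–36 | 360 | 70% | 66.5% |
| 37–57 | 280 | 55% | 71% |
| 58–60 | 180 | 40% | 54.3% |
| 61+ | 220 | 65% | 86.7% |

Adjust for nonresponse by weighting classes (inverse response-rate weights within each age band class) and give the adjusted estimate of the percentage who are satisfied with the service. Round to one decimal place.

Inverse-response-rate weighting restores each class to its sampled count, so class totals weight by n_sampled:
  18–21: 240 × 85.6 = 20,544
  22–36: 360 × 66.5 = 23,940
  37–57: 280 × 71 = 19,880
  58–60: 180 × 54.3 = 9774
  61+: 220 × 86.7 = 19,074
Adjusted estimate = 93,212 / 1,280 = 72.8219 → 72.8%.

72.8%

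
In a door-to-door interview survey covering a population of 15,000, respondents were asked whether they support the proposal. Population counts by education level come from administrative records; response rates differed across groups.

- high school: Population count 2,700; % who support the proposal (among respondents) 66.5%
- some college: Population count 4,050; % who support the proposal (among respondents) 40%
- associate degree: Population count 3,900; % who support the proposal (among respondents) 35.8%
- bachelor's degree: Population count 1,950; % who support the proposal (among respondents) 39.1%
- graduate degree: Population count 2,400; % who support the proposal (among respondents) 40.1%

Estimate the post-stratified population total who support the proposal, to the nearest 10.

6,540

Estimated count per cell = population count × respondent percentage:
  high school: 2,700 × 66.5% = 1795.5
  some college: 4,050 × 40% = 1620
  associate degree: 3,900 × 35.8% = 1396.2
  bachelor's degree: 1,950 × 39.1% = 762.45
  graduate degree: 2,400 × 40.1% = 962.4
Estimated total = 6536.55 → 6,540.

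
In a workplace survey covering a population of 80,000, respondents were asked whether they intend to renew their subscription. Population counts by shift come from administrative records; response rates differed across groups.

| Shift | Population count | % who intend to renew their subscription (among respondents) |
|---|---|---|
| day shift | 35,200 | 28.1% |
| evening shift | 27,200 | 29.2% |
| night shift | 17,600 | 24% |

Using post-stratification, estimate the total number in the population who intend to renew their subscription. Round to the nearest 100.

22,100

Estimated count per cell = population count × respondent percentage:
  day shift: 35,200 × 28.1% = 9891.2
  evening shift: 27,200 × 29.2% = 7942.4
  night shift: 17,600 × 24% = 4224
Estimated total = 22057.6 → 22,100.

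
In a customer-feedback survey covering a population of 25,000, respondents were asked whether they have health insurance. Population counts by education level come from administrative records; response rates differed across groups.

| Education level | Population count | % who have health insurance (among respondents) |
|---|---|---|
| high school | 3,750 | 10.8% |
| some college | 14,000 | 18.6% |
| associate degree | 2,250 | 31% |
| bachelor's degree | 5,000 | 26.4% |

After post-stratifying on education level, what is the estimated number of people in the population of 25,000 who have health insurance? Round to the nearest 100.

5,000

Apply each group's respondent rate to its population count:
  high school: 3,750 × 10.8% = 405
  some college: 14,000 × 18.6% = 2604
  associate degree: 2,250 × 31% = 697.5
  bachelor's degree: 5,000 × 26.4% = 1320
Estimated total = 5026.5 → 5,000.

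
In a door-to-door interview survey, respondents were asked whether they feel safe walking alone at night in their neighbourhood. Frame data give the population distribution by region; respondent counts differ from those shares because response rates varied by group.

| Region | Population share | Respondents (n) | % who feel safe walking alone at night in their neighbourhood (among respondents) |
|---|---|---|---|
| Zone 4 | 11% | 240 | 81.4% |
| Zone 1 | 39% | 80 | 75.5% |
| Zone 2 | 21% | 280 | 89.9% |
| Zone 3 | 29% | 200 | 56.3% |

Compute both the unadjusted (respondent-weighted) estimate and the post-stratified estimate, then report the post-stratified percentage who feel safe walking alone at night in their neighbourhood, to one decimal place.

73.6%

Naive respondent-only estimate (weights = respondent counts):
  (240/800)×81.4 + (80/800)×75.5 + (280/800)×89.9 + (200/800)×56.3 = 77.51%
Post-stratified estimate weights by population shares:
  0.11×81.4 + 0.39×75.5 + 0.21×89.9 + 0.29×56.3 = 73.605%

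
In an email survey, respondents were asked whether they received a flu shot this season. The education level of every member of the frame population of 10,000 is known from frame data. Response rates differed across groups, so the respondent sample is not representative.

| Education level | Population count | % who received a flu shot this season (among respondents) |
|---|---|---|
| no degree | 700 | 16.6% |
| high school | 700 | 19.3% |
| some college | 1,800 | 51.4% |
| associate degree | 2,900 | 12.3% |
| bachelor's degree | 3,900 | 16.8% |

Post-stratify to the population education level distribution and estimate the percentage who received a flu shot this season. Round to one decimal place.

21.9%

Weight each group's respondent value by its population share:
  no degree: (700/10,000) × 16.6 = 1.162
  high school: (700/10,000) × 19.3 = 1.351
  some college: (1,800/10,000) × 51.4 = 9.252
  associate degree: (2,900/10,000) × 12.3 = 3.567
  bachelor's degree: (3,900/10,000) × 16.8 = 6.552
Post-stratified estimate = 21.884 → 21.9%.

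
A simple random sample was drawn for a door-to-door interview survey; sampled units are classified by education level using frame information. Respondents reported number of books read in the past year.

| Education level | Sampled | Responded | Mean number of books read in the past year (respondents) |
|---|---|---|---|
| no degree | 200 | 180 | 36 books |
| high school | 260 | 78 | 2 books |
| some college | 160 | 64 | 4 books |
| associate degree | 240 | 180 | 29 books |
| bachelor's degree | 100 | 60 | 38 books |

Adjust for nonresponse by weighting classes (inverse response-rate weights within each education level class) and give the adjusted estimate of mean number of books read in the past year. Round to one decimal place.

Class response rates: no degree 180/200 = 90%, high school 78/260 = 30%, some college 64/160 = 40%, associate degree 180/240 = 75%, bachelor's degree 60/100 = 60%.
Weighting each respondent by the inverse class response rate inflates each class back to its sampled size, so the class weight is n_sampled:
  no degree: 200 × 36 = 7200
  high school: 260 × 2 = 520
  some college: 160 × 4 = 640
  associate degree: 240 × 29 = 6960
  bachelor's degree: 100 × 38 = 3800
Adjusted estimate = 19,120 / 960 = 19.9167 → 19.9.

19.9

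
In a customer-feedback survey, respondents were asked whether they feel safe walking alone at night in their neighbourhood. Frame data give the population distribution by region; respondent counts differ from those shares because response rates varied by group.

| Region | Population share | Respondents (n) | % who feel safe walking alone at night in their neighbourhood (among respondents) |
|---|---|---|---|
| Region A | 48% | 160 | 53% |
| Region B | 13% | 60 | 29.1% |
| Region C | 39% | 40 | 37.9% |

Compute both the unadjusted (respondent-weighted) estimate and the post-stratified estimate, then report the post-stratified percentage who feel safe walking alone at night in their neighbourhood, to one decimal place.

Without adjustment, the pooled respondent share is:
  (160/260)×53 + (60/260)×29.1 + (40/260)×37.9 = 45.1615%
Reweighting by population region shares:
  0.48×53 + 0.13×29.1 + 0.39×37.9 = 44.004%

44.0%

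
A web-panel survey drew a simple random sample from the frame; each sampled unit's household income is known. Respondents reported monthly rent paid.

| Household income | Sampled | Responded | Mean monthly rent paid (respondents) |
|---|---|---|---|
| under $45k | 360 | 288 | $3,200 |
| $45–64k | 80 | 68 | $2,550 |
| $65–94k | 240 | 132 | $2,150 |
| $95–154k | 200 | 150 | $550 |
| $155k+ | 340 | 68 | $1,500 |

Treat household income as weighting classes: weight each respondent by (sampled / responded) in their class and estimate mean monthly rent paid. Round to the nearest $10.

Class response rates: under $45k 288/360 = 80%, $45–64k 68/80 = 85%, $65–94k 132/240 = 55%, $95–154k 150/200 = 75%, $155k+ 68/340 = 20%.
Each respondent's weight = sampled/responded in their class; summing within a class gives n_sampled, so:
  under $45k: 360 × 3200 = 1,152,000
  $45–64k: 80 × 2550 = 204,000
  $65–94k: 240 × 2150 = 516,000
  $95–154k: 200 × 550 = 110,000
  $155k+: 340 × 1500 = 510,000
Adjusted estimate = 2,492,000 / 1,220 = 2042.62 → $2,040.

$2,040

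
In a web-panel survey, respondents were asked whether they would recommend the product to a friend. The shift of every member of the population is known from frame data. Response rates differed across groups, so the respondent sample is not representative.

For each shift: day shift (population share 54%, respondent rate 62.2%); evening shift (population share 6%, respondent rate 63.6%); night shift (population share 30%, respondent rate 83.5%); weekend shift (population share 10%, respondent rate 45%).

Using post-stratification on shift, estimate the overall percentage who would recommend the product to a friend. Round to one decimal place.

Reweight to the known shift distribution:
  day shift: 0.54 × 62.2 = 33.588
  evening shift: 0.06 × 63.6 = 3.816
  night shift: 0.3 × 83.5 = 25.05
  weekend shift: 0.1 × 45 = 4.5
Post-stratified estimate = 66.954 → 67.0%.

67.0%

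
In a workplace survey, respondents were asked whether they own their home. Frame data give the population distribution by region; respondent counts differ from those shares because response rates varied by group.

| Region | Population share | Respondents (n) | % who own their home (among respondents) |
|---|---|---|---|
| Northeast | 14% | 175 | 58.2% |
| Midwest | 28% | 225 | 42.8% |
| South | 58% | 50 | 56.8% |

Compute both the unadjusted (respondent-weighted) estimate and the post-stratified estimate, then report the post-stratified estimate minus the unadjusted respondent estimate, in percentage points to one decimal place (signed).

Without adjustment, the pooled respondent share is:
  (175/450)×58.2 + (225/450)×42.8 + (50/450)×56.8 = 50.3444%
Post-stratifying to population shares instead:
  0.14×58.2 + 0.28×42.8 + 0.58×56.8 = 53.076%
Difference = 53.076 − 50.3444 = 2.7316 pp.

+2.7 percentage points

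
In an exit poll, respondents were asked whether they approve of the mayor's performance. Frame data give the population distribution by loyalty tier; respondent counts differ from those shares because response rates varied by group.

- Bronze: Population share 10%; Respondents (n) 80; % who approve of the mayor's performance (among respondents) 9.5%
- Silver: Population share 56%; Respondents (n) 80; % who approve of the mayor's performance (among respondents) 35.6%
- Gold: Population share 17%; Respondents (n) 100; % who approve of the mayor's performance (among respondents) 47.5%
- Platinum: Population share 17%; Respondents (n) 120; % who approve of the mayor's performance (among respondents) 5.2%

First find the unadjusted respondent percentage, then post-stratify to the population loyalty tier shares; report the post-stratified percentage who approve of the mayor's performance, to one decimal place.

Unadjusted (pooled respondent) estimate weights by respondent counts:
  (80/380)×9.5 + (80/380)×35.6 + (100/380)×47.5 + (120/380)×5.2 = 23.6368%
Post-stratified estimate weights by population shares:
  0.1×9.5 + 0.56×35.6 + 0.17×47.5 + 0.17×5.2 = 29.845%

29.8%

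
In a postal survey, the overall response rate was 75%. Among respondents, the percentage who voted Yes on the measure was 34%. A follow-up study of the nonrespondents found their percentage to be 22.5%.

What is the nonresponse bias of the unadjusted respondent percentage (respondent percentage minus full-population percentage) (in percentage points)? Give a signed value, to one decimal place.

Nonresponse fraction = 1 − 0.75 = 0.25.
Bias = (nonresponse fraction) × (respondent percentage − nonrespondent percentage)
     = 0.25 × (34 − 22.5) = 0.25 × 11.5 = 2.875.

+2.9 percentage points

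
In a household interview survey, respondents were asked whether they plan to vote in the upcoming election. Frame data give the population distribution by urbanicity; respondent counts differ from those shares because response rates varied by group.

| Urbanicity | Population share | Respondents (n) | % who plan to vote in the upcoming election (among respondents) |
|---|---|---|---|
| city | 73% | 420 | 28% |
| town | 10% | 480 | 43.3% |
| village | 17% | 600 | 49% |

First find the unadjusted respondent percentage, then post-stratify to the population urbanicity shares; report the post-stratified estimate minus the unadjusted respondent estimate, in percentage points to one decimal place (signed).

Unadjusted (pooled respondent) estimate weights by respondent counts:
  (420/1500)×28 + (480/1500)×43.3 + (600/1500)×49 = 41.296%
Post-stratified estimate weights by population shares:
  0.73×28 + 0.1×43.3 + 0.17×49 = 33.1%
Difference = 33.1 − 41.296 = -8.196 pp.

-8.2 percentage points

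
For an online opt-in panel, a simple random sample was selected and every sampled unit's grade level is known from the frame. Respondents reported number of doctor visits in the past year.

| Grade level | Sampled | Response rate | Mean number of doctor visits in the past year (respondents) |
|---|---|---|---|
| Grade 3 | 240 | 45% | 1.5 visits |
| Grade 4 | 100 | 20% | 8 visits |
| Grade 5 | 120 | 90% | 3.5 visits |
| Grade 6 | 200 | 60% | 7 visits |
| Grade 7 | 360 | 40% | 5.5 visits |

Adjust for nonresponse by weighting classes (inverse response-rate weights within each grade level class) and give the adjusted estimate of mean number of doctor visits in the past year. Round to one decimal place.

Inverse-response-rate weighting restores each class to its sampled count, so class totals weight by n_sampled:
  Grade 3: 240 × 1.5 = 360
  Grade 4: 100 × 8 = 800
  Grade 5: 120 × 3.5 = 420
  Grade 6: 200 × 7 = 1400
  Grade 7: 360 × 5.5 = 1980
Adjusted estimate = 4960 / 1,020 = 4.86275 → 4.9.

4.9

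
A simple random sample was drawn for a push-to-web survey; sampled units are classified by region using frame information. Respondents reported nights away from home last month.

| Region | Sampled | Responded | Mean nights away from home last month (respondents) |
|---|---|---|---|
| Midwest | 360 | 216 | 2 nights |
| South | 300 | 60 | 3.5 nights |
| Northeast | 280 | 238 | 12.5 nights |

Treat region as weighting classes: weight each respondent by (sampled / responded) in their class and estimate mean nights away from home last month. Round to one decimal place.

5.6

Class response rates: Midwest 216/360 = 60%, South 60/300 = 20%, Northeast 238/280 = 85%.
Inverse-response-rate weighting restores each class to its sampled count, so class totals weight by n_sampled:
  Midwest: 360 × 2 = 720
  South: 300 × 3.5 = 1050
  Northeast: 280 × 12.5 = 3500
Adjusted estimate = 5270 / 940 = 5.60638 → 5.6.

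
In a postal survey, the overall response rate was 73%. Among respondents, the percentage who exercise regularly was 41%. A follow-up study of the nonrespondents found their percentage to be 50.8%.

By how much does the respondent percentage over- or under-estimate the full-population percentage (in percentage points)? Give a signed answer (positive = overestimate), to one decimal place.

Nonresponse fraction = 1 − 0.73 = 0.27.
Bias = (nonresponse fraction) × (respondent percentage − nonrespondent percentage)
     = 0.27 × (41 − 50.8) = 0.27 × -9.8 = -2.646.

-2.6 percentage points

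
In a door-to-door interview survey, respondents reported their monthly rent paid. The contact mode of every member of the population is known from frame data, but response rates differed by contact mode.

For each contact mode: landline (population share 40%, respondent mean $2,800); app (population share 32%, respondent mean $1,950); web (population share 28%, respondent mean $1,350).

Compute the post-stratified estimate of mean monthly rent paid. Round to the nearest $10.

Each cell contributes population-share × respondent value:
  landline: 0.4 × 2800 = 1120
  app: 0.32 × 1950 = 624
  web: 0.28 × 1350 = 378
Post-stratified estimate = 2122 → $2,120.

$2,120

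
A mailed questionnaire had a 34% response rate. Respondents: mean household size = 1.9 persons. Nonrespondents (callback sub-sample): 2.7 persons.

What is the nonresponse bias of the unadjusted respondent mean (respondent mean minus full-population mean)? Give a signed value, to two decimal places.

Nonresponse fraction = 1 − 0.34 = 0.66.
Bias = (nonresponse fraction) × (respondent mean − nonrespondent mean)
     = 0.66 × (1.9 − 2.7) = 0.66 × -0.8 = -0.528.

-0.53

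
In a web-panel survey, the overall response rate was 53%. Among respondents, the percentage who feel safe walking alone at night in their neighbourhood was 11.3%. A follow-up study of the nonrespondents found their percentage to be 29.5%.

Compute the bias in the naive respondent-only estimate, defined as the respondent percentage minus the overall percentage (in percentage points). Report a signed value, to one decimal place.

Nonresponse fraction = 1 − 0.53 = 0.47.
Bias = (nonresponse fraction) × (respondent percentage − nonrespondent percentage)
     = 0.47 × (11.3 − 29.5) = 0.47 × -18.2 = -8.554.

-8.6 percentage points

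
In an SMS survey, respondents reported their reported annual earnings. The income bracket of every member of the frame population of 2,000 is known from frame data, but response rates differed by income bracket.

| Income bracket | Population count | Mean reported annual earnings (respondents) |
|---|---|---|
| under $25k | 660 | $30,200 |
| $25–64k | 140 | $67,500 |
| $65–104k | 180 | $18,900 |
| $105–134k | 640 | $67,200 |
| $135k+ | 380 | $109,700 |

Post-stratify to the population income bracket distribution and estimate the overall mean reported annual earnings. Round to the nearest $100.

$58,700

Weight each group's respondent value by its population share:
  under $25k: (660/2,000) × 30,200 = 9966
  $25–64k: (140/2,000) × 67,500 = 4725
  $65–104k: (180/2,000) × 18,900 = 1701
  $105–134k: (640/2,000) × 67,200 = 21,504
  $135k+: (380/2,000) × 109,700 = 20,843
Post-stratified estimate = 58,739 → $58,700.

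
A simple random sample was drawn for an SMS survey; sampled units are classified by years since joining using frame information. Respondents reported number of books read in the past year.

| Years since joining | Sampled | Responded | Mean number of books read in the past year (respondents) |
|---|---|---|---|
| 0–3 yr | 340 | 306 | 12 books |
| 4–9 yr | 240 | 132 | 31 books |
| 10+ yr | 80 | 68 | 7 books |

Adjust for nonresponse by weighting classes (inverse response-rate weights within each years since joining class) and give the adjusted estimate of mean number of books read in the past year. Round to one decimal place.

Class response rates: 0–3 yr 306/340 = 90%, 4–9 yr 132/240 = 55%, 10+ yr 68/80 = 85%.
Inverse-response-rate weighting restores each class to its sampled count, so class totals weight by n_sampled:
  0–3 yr: 340 × 12 = 4080
  4–9 yr: 240 × 31 = 7440
  10+ yr: 80 × 7 = 560
Adjusted estimate = 12,080 / 660 = 18.303 → 18.3.

18.3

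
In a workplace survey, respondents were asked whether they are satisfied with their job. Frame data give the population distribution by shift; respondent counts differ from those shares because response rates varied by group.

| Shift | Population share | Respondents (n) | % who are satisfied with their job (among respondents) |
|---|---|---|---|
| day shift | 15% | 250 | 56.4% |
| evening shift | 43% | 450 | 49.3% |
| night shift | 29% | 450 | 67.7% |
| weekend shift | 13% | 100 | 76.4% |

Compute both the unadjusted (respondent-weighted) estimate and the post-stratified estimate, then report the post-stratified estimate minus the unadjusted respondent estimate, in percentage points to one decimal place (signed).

-0.3 percentage points

Naive respondent-only estimate (weights = respondent counts):
  (250/1250)×56.4 + (450/1250)×49.3 + (450/1250)×67.7 + (100/1250)×76.4 = 59.512%
Post-stratified estimate weights by population shares:
  0.15×56.4 + 0.43×49.3 + 0.29×67.7 + 0.13×76.4 = 59.224%
Difference = 59.224 − 59.512 = -0.288 pp.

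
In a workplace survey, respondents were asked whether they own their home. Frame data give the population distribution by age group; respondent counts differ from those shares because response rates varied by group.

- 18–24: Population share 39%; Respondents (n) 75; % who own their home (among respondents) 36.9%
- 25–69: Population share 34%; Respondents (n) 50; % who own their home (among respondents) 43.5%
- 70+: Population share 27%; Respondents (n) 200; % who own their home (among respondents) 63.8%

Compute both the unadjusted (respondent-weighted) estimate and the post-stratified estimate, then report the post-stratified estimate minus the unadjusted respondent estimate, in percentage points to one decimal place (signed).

-8.1 percentage points

Without adjustment, the pooled respondent share is:
  (75/325)×36.9 + (50/325)×43.5 + (200/325)×63.8 = 54.4692%
Reweighting by population age group shares:
  0.39×36.9 + 0.34×43.5 + 0.27×63.8 = 46.407%
Difference = 46.407 − 54.4692 = -8.0622 pp.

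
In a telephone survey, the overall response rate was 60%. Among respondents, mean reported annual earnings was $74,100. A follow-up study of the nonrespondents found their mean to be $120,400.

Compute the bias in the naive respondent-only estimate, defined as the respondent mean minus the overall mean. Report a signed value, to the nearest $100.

-$18,500

Nonresponse fraction = 1 − 0.6 = 0.4.
Bias = (nonresponse fraction) × (respondent mean − nonrespondent mean)
     = 0.4 × (74,100 − 120,400) = 0.4 × -46,300 = -18,520.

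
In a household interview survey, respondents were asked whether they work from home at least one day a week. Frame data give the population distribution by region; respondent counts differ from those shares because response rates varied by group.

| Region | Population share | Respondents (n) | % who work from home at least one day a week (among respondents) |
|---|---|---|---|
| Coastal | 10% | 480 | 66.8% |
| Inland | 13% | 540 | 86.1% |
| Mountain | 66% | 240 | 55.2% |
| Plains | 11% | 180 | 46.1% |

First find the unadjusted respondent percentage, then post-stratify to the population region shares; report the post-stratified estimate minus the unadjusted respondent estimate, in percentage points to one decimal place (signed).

Naive respondent-only estimate (weights = respondent counts):
  (480/1440)×66.8 + (540/1440)×86.1 + (240/1440)×55.2 + (180/1440)×46.1 = 69.5167%
Post-stratified estimate weights by population shares:
  0.1×66.8 + 0.13×86.1 + 0.66×55.2 + 0.11×46.1 = 59.376%
Difference = 59.376 − 69.5167 = -10.1407 pp.

-10.1 percentage points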